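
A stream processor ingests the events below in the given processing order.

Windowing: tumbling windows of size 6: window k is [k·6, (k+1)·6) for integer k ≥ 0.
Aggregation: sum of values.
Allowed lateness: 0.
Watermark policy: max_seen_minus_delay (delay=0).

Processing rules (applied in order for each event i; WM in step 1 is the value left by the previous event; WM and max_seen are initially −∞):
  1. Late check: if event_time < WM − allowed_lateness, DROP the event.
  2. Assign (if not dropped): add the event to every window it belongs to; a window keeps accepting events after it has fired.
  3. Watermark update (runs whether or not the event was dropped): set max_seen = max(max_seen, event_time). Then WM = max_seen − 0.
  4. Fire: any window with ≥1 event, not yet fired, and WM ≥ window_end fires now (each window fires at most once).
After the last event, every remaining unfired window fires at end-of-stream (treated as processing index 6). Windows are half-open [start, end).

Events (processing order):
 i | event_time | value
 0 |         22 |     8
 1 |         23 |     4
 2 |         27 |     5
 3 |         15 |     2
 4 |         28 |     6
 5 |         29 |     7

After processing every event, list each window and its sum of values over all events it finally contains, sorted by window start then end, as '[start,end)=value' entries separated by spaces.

i=0 t=22 v=8: → [18,24); WM=22
i=1 t=23 v=4: → [18,24); WM=23
i=2 t=27 v=5: → [24,30); WM=27; [18,24) fires=12
i=3 t=15 v=2: DROP (t<27-0); WM=27
i=4 t=28 v=6: → [24,30); WM=28
i=5 t=29 v=7: → [24,30); WM=29

[18,24)=12 [24,30)=18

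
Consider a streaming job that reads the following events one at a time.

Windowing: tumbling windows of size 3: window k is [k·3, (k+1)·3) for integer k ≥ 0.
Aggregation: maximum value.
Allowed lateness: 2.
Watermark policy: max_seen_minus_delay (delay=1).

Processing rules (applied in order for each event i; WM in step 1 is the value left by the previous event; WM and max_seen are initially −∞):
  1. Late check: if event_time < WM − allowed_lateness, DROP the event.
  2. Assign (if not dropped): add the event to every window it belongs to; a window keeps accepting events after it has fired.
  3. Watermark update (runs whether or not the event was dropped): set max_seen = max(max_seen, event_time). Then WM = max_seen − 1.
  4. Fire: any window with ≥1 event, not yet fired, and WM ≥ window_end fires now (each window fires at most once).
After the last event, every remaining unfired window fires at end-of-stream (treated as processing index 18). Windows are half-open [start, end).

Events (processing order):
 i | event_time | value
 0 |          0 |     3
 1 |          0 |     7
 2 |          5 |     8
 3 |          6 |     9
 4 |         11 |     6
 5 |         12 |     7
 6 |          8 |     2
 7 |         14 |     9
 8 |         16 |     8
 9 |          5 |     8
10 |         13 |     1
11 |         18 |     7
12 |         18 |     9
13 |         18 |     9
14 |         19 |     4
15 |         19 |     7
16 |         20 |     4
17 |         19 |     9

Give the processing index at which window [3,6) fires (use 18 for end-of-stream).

i=0 t=0 v=3: → [0,3); WM=-1
i=1 t=0 v=7: → [0,3); WM=-1
i=2 t=5 v=8: → [3,6); WM=4; [0,3) fires=7
i=3 t=6 v=9: → [6,9); WM=5
i=4 t=11 v=6: → [9,12); WM=10; [3,6) fires=8 [6,9) fires=9
i=5 t=12 v=7: → [12,15); WM=11
i=6 t=8 v=2: DROP (t<11-2); WM=11
i=7 t=14 v=9: → [12,15); WM=13; [9,12) fires=6
i=8 t=16 v=8: → [15,18); WM=15; [12,15) fires=9
i=9 t=5 v=8: DROP (t<15-2); WM=15
i=10 t=13 v=1: → [12,15); WM=15
i=11 t=18 v=7: → [18,21); WM=17
i=12 t=18 v=9: → [18,21); WM=17
i=13 t=18 v=9: → [18,21); WM=17
i=14 t=19 v=4: → [18,21); WM=18; [15,18) fires=8
i=15 t=19 v=7: → [18,21); WM=18
i=16 t=20 v=4: → [18,21); WM=19
i=17 t=19 v=9: → [18,21); WM=19

4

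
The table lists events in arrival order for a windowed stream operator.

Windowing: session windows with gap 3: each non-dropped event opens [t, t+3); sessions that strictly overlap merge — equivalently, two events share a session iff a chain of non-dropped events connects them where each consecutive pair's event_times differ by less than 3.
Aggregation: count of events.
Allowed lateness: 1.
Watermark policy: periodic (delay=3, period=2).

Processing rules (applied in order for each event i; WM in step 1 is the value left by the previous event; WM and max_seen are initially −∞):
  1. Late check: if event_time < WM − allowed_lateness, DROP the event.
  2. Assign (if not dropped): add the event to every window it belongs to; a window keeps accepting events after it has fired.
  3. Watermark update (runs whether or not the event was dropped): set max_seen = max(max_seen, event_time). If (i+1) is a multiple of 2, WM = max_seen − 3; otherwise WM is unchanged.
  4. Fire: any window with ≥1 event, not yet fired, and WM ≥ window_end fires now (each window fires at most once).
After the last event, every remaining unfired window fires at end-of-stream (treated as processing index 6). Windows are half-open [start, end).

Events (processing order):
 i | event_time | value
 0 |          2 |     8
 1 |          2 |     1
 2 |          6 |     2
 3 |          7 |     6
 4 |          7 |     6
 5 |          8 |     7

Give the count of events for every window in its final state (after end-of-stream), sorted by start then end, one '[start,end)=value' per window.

[2,5)=2 [6,11)=4

i=0 t=2 v=8: → [2,5); WM=−∞
i=1 t=2 v=1: → [2,5); WM=-1
i=2 t=6 v=2: → [6,9); WM=-1
i=3 t=7 v=6: → [6,10); WM=4
i=4 t=7 v=6: → [6,10); WM=4
i=5 t=8 v=7: → [6,11); WM=5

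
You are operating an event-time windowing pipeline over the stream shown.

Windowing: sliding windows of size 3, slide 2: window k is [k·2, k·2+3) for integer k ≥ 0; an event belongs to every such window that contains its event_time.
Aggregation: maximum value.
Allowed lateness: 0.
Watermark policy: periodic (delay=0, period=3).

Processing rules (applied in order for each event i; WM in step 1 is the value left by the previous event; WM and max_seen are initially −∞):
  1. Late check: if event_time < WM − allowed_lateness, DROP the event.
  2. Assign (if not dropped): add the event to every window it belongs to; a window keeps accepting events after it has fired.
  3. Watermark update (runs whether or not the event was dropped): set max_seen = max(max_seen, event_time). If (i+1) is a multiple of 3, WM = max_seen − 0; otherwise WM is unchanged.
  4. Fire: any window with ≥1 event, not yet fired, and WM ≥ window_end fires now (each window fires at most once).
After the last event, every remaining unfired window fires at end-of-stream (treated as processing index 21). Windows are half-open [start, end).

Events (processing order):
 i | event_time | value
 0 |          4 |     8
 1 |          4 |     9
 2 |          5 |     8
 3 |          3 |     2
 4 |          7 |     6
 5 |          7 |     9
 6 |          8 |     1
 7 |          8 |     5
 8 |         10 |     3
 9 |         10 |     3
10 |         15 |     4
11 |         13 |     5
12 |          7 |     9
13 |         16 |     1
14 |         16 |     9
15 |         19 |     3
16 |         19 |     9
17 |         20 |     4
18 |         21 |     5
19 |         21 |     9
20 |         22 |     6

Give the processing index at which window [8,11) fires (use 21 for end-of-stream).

11

i=0 t=4 v=8: → [4,7),[2,5); WM=−∞
i=1 t=4 v=9: → [4,7),[2,5); WM=−∞
i=2 t=5 v=8: → [4,7); WM=5; [2,5) fires=9
i=3 t=3 v=2: DROP (t<5-0); WM=5
i=4 t=7 v=6: → [6,9); WM=5
i=5 t=7 v=9: → [6,9); WM=7; [4,7) fires=9
i=6 t=8 v=1: → [8,11),[6,9); WM=7
i=7 t=8 v=5: → [8,11),[6,9); WM=7
i=8 t=10 v=3: → [10,13),[8,11); WM=10; [6,9) fires=9
i=9 t=10 v=3: → [10,13),[8,11); WM=10
i=10 t=15 v=4: → [14,17); WM=10
i=11 t=13 v=5: → [12,15); WM=15; [8,11) fires=5 [10,13) fires=3 [12,15) fires=5
i=12 t=7 v=9: DROP (t<15-0); WM=15
i=13 t=16 v=1: → [16,19),[14,17); WM=15
i=14 t=16 v=9: → [16,19),[14,17); WM=16
i=15 t=19 v=3: → [18,21); WM=16
i=16 t=19 v=9: → [18,21); WM=16
i=17 t=20 v=4: → [20,23),[18,21); WM=20; [14,17) fires=9 [16,19) fires=9
i=18 t=21 v=5: → [20,23); WM=20
i=19 t=21 v=9: → [20,23); WM=20
i=20 t=22 v=6: → [22,25),[20,23); WM=22; [18,21) fires=9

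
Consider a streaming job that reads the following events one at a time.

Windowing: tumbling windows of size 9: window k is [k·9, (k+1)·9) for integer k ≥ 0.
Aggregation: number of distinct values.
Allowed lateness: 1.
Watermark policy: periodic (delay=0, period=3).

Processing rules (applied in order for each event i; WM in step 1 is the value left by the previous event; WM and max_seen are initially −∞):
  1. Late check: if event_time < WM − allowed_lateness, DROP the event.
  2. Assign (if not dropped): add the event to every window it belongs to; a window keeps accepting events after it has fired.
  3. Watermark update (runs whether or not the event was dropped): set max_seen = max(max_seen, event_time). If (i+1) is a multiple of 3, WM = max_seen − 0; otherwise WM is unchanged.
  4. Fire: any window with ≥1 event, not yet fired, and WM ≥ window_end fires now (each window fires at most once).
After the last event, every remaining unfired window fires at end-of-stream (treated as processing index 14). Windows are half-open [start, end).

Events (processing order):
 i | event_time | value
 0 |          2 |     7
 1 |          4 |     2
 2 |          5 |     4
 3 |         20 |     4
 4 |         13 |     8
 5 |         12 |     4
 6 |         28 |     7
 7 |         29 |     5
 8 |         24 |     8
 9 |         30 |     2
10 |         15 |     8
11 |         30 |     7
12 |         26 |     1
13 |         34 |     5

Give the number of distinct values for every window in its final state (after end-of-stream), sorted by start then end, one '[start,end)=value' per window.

i=0 t=2 v=7: → [0,9); WM=−∞
i=1 t=4 v=2: → [0,9); WM=−∞
i=2 t=5 v=4: → [0,9); WM=5
i=3 t=20 v=4: → [18,27); WM=5
i=4 t=13 v=8: → [9,18); WM=5
i=5 t=12 v=4: → [9,18); WM=20; [0,9) fires=3 [9,18) fires=2
i=6 t=28 v=7: → [27,36); WM=20
i=7 t=29 v=5: → [27,36); WM=20
i=8 t=24 v=8: → [18,27); WM=29; [18,27) fires=2
i=9 t=30 v=2: → [27,36); WM=29
i=10 t=15 v=8: DROP (t<29-1); WM=29
i=11 t=30 v=7: → [27,36); WM=30
i=12 t=26 v=1: DROP (t<30-1); WM=30
i=13 t=34 v=5: → [27,36); WM=30

[0,9)=3 [9,18)=2 [18,27)=2 [27,36)=3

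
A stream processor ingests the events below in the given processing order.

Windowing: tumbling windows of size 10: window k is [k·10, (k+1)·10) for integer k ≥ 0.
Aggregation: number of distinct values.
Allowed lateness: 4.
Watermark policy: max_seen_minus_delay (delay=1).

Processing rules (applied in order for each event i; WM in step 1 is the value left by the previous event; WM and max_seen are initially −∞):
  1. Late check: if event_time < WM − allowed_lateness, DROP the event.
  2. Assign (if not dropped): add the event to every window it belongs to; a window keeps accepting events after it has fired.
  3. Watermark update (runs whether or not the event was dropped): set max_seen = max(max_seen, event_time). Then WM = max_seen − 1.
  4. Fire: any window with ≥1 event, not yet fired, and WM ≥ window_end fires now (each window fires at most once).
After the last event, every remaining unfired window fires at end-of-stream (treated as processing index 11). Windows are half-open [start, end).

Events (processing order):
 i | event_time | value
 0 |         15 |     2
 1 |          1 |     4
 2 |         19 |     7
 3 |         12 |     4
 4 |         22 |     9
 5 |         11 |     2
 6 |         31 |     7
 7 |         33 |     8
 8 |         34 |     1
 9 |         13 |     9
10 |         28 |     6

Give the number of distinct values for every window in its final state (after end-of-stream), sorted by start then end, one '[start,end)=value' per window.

i=0 t=15 v=2: → [10,20); WM=14
i=1 t=1 v=4: DROP (t<14-4); WM=14
i=2 t=19 v=7: → [10,20); WM=18
i=3 t=12 v=4: DROP (t<18-4); WM=18
i=4 t=22 v=9: → [20,30); WM=21; [10,20) fires=2
i=5 t=11 v=2: DROP (t<21-4); WM=21
i=6 t=31 v=7: → [30,40); WM=30; [20,30) fires=1
i=7 t=33 v=8: → [30,40); WM=32
i=8 t=34 v=1: → [30,40); WM=33
i=9 t=13 v=9: DROP (t<33-4); WM=33
i=10 t=28 v=6: DROP (t<33-4); WM=33

[10,20)=2 [20,30)=1 [30,40)=3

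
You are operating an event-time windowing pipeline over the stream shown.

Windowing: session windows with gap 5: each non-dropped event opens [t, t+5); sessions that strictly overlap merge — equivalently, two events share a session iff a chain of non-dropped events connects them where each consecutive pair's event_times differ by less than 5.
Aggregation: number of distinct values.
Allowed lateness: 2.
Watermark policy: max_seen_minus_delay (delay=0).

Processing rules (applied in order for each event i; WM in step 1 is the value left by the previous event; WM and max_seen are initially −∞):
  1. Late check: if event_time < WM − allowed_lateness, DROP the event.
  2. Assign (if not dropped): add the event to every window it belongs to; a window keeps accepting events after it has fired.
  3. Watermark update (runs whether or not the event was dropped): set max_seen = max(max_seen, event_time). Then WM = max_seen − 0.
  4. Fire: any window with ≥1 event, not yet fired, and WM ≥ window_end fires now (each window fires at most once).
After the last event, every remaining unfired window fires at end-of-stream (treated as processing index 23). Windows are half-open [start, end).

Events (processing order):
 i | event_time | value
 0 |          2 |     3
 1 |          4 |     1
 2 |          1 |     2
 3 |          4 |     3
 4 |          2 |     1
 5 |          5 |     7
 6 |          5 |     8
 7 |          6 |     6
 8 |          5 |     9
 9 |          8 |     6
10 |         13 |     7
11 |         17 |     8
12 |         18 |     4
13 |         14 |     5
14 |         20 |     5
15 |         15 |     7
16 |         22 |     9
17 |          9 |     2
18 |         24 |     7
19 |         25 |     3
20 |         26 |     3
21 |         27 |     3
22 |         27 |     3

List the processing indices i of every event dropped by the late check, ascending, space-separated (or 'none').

2 13 15 17

i=0 t=2 v=3: → [2,7); WM=2
i=1 t=4 v=1: → [2,9); WM=4
i=2 t=1 v=2: DROP (t<4-2); WM=4
i=3 t=4 v=3: → [2,9); WM=4
i=4 t=2 v=1: → [2,9); WM=4
i=5 t=5 v=7: → [2,10); WM=5
i=6 t=5 v=8: → [2,10); WM=5
i=7 t=6 v=6: → [2,11); WM=6
i=8 t=5 v=9: → [2,11); WM=6
i=9 t=8 v=6: → [2,13); WM=8
i=10 t=13 v=7: → [13,18); WM=13
i=11 t=17 v=8: → [13,22); WM=17
i=12 t=18 v=4: → [13,23); WM=18
i=13 t=14 v=5: DROP (t<18-2); WM=18
i=14 t=20 v=5: → [13,25); WM=20
i=15 t=15 v=7: DROP (t<20-2); WM=20
i=16 t=22 v=9: → [13,27); WM=22
i=17 t=9 v=2: DROP (t<22-2); WM=22
i=18 t=24 v=7: → [13,29); WM=24
i=19 t=25 v=3: → [13,30); WM=25
i=20 t=26 v=3: → [13,31); WM=26
i=21 t=27 v=3: → [13,32); WM=27
i=22 t=27 v=3: → [13,32); WM=27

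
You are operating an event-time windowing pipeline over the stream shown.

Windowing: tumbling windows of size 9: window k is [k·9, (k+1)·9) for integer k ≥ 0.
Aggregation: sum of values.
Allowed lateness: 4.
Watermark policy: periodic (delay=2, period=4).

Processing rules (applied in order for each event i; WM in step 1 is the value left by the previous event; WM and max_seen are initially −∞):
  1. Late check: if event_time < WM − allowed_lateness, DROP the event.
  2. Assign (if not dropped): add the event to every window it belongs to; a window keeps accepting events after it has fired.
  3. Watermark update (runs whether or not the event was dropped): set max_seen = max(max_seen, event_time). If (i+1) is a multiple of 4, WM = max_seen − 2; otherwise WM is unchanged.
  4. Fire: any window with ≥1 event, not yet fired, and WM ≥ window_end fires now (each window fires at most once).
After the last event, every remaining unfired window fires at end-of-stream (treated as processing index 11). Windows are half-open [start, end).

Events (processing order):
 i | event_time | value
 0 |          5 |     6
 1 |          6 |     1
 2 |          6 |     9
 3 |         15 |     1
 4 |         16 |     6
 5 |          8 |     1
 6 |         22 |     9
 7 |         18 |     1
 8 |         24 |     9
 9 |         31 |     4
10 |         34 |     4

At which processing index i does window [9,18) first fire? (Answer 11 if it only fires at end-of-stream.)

7

i=0 t=5 v=6: → [0,9); WM=−∞
i=1 t=6 v=1: → [0,9); WM=−∞
i=2 t=6 v=9: → [0,9); WM=−∞
i=3 t=15 v=1: → [9,18); WM=13; [0,9) fires=16
i=4 t=16 v=6: → [9,18); WM=13
i=5 t=8 v=1: DROP (t<13-4); WM=13
i=6 t=22 v=9: → [18,27); WM=13
i=7 t=18 v=1: → [18,27); WM=20; [9,18) fires=7
i=8 t=24 v=9: → [18,27); WM=20
i=9 t=31 v=4: → [27,36); WM=20
i=10 t=34 v=4: → [27,36); WM=20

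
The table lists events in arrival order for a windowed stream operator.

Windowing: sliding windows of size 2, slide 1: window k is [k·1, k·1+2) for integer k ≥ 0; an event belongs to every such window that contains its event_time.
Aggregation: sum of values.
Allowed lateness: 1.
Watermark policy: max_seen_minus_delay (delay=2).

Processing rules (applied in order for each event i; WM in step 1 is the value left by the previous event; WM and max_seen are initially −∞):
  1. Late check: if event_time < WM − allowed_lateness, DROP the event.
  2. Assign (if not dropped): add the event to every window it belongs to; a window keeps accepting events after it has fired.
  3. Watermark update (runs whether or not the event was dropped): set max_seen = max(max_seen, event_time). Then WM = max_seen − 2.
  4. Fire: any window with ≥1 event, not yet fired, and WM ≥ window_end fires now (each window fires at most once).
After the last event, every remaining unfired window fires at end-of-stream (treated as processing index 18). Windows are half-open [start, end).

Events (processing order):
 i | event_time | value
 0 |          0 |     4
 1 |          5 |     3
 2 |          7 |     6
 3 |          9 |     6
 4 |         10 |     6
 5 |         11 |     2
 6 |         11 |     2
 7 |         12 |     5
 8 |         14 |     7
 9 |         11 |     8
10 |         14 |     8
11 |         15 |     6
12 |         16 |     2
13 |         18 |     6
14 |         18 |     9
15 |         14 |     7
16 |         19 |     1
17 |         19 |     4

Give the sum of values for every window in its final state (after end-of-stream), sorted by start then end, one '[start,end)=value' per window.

[0,2)=4 [4,6)=3 [5,7)=3 [6,8)=6 [7,9)=6 [8,10)=6 [9,11)=12 [10,12)=18 [11,13)=17 [12,14)=5 [13,15)=15 [14,16)=21 [15,17)=8 [16,18)=2 [17,19)=15 [18,20)=20 [19,21)=5

i=0 t=0 v=4: → [0,2); WM=-2
i=1 t=5 v=3: → [5,7),[4,6); WM=3; [0,2) fires=4
i=2 t=7 v=6: → [7,9),[6,8); WM=5
i=3 t=9 v=6: → [9,11),[8,10); WM=7; [4,6) fires=3 [5,7) fires=3
i=4 t=10 v=6: → [10,12),[9,11); WM=8; [6,8) fires=6
i=5 t=11 v=2: → [11,13),[10,12); WM=9; [7,9) fires=6
i=6 t=11 v=2: → [11,13),[10,12); WM=9
i=7 t=12 v=5: → [12,14),[11,13); WM=10; [8,10) fires=6
i=8 t=14 v=7: → [14,16),[13,15); WM=12; [9,11) fires=12 [10,12) fires=10
i=9 t=11 v=8: → [11,13),[10,12); WM=12
i=10 t=14 v=8: → [14,16),[13,15); WM=12
i=11 t=15 v=6: → [15,17),[14,16); WM=13; [11,13) fires=17
i=12 t=16 v=2: → [16,18),[15,17); WM=14; [12,14) fires=5
i=13 t=18 v=6: → [18,20),[17,19); WM=16; [13,15) fires=15 [14,16) fires=21
i=14 t=18 v=9: → [18,20),[17,19); WM=16
i=15 t=14 v=7: DROP (t<16-1); WM=16
i=16 t=19 v=1: → [19,21),[18,20); WM=17; [15,17) fires=8
i=17 t=19 v=4: → [19,21),[18,20); WM=17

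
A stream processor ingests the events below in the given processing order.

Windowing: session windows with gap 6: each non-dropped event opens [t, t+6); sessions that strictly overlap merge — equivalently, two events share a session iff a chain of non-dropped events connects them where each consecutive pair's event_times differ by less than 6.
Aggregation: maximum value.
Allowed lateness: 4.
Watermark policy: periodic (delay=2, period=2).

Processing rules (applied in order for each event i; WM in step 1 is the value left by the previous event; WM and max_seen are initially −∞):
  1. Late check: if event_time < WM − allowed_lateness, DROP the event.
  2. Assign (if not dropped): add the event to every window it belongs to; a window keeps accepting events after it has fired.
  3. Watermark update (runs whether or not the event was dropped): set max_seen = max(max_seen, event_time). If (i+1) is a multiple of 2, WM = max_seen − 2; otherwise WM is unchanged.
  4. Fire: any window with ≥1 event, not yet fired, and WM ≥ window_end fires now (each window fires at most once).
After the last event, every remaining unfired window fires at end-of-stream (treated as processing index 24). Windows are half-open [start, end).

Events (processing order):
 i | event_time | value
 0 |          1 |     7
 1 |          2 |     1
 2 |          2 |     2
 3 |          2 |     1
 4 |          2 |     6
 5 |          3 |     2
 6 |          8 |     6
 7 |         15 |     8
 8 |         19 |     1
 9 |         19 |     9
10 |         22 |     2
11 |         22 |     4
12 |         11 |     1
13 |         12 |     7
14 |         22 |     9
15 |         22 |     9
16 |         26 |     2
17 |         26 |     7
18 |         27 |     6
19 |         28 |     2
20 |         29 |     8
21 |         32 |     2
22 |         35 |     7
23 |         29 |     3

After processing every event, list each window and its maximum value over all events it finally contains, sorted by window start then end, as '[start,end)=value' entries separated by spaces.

[1,14)=7 [15,41)=9

i=0 t=1 v=7: → [1,7); WM=−∞
i=1 t=2 v=1: → [1,8); WM=0
i=2 t=2 v=2: → [1,8); WM=0
i=3 t=2 v=1: → [1,8); WM=0
i=4 t=2 v=6: → [1,8); WM=0
i=5 t=3 v=2: → [1,9); WM=1
i=6 t=8 v=6: → [1,14); WM=1
i=7 t=15 v=8: → [15,21); WM=13
i=8 t=19 v=1: → [15,25); WM=13
i=9 t=19 v=9: → [15,25); WM=17
i=10 t=22 v=2: → [15,28); WM=17
i=11 t=22 v=4: → [15,28); WM=20
i=12 t=11 v=1: DROP (t<20-4); WM=20
i=13 t=12 v=7: DROP (t<20-4); WM=20
i=14 t=22 v=9: → [15,28); WM=20
i=15 t=22 v=9: → [15,28); WM=20
i=16 t=26 v=2: → [15,32); WM=20
i=17 t=26 v=7: → [15,32); WM=24
i=18 t=27 v=6: → [15,33); WM=24
i=19 t=28 v=2: → [15,34); WM=26
i=20 t=29 v=8: → [15,35); WM=26
i=21 t=32 v=2: → [15,38); WM=30
i=22 t=35 v=7: → [15,41); WM=30
i=23 t=29 v=3: → [15,41); WM=33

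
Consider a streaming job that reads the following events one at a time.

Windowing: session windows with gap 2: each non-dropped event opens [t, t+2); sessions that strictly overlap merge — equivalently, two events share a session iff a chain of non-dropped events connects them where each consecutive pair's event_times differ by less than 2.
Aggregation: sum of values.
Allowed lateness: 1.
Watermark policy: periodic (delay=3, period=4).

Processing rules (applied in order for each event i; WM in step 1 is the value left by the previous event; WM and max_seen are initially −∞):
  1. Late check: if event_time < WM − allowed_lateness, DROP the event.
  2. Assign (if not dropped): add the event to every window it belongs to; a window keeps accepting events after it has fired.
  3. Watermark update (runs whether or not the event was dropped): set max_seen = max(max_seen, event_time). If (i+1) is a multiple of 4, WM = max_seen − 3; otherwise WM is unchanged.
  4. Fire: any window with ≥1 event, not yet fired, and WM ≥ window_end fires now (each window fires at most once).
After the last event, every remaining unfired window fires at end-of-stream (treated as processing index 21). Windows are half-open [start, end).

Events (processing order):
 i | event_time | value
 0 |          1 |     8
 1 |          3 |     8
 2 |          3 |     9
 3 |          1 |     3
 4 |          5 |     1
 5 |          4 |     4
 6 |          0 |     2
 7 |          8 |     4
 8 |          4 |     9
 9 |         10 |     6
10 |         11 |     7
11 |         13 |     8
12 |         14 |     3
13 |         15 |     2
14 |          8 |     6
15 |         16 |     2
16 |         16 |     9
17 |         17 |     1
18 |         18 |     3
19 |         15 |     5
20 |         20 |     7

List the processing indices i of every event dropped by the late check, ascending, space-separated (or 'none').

i=0 t=1 v=8: → [1,3); WM=−∞
i=1 t=3 v=8: → [3,5); WM=−∞
i=2 t=3 v=9: → [3,5); WM=−∞
i=3 t=1 v=3: → [1,3); WM=0
i=4 t=5 v=1: → [5,7); WM=0
i=5 t=4 v=4: → [3,7); WM=0
i=6 t=0 v=2: → [0,3); WM=0
i=7 t=8 v=4: → [8,10); WM=5
i=8 t=4 v=9: → [3,7); WM=5
i=9 t=10 v=6: → [10,12); WM=5
i=10 t=11 v=7: → [10,13); WM=5
i=11 t=13 v=8: → [13,15); WM=10
i=12 t=14 v=3: → [13,16); WM=10
i=13 t=15 v=2: → [13,17); WM=10
i=14 t=8 v=6: DROP (t<10-1); WM=10
i=15 t=16 v=2: → [13,18); WM=13
i=16 t=16 v=9: → [13,18); WM=13
i=17 t=17 v=1: → [13,19); WM=13
i=18 t=18 v=3: → [13,20); WM=13
i=19 t=15 v=5: → [13,20); WM=15
i=20 t=20 v=7: → [20,22); WM=15

14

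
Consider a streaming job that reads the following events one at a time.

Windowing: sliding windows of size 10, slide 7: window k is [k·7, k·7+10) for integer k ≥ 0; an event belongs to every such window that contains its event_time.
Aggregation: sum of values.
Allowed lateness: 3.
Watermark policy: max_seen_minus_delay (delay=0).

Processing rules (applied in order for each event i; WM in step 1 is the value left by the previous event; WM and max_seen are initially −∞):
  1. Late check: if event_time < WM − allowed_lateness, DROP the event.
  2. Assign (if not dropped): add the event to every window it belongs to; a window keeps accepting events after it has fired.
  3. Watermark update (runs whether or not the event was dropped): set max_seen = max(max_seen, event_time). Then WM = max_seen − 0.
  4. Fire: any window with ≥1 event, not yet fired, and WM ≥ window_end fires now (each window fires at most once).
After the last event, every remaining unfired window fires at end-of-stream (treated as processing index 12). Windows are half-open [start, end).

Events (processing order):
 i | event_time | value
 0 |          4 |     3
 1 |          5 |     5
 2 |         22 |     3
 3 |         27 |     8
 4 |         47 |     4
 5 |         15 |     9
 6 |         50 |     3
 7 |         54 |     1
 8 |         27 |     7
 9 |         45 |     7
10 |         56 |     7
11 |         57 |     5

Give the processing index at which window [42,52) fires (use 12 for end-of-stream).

7

i=0 t=4 v=3: → [0,10); WM=4
i=1 t=5 v=5: → [0,10); WM=5
i=2 t=22 v=3: → [21,31),[14,24); WM=22; [0,10) fires=8
i=3 t=27 v=8: → [21,31); WM=27; [14,24) fires=3
i=4 t=47 v=4: → [42,52); WM=47; [21,31) fires=11
i=5 t=15 v=9: DROP (t<47-3); WM=47
i=6 t=50 v=3: → [49,59),[42,52); WM=50
i=7 t=54 v=1: → [49,59); WM=54; [42,52) fires=7
i=8 t=27 v=7: DROP (t<54-3); WM=54
i=9 t=45 v=7: DROP (t<54-3); WM=54
i=10 t=56 v=7: → [56,66),[49,59); WM=56
i=11 t=57 v=5: → [56,66),[49,59); WM=57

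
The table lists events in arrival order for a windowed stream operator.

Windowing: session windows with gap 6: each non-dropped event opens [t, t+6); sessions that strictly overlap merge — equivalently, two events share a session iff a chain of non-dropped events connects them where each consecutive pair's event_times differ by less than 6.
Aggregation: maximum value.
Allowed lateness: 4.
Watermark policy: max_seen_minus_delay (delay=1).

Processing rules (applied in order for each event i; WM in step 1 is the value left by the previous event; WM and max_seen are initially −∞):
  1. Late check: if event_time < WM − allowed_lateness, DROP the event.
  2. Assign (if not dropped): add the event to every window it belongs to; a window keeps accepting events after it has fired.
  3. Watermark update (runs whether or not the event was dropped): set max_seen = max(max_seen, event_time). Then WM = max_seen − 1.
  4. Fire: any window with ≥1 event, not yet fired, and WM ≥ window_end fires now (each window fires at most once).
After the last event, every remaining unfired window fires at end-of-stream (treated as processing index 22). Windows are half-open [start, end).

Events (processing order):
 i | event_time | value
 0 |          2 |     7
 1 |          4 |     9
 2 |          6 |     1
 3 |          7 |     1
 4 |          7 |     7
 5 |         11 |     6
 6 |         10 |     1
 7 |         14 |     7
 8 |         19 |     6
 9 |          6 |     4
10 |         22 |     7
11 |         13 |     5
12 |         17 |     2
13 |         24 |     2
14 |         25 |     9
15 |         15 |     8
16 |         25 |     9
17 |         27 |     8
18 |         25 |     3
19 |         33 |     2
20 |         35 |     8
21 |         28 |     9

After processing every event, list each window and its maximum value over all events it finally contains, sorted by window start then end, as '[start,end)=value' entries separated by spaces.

[2,33)=9 [33,41)=8

i=0 t=2 v=7: → [2,8); WM=1
i=1 t=4 v=9: → [2,10); WM=3
i=2 t=6 v=1: → [2,12); WM=5
i=3 t=7 v=1: → [2,13); WM=6
i=4 t=7 v=7: → [2,13); WM=6
i=5 t=11 v=6: → [2,17); WM=10
i=6 t=10 v=1: → [2,17); WM=10
i=7 t=14 v=7: → [2,20); WM=13
i=8 t=19 v=6: → [2,25); WM=18
i=9 t=6 v=4: DROP (t<18-4); WM=18
i=10 t=22 v=7: → [2,28); WM=21
i=11 t=13 v=5: DROP (t<21-4); WM=21
i=12 t=17 v=2: → [2,28); WM=21
i=13 t=24 v=2: → [2,30); WM=23
i=14 t=25 v=9: → [2,31); WM=24
i=15 t=15 v=8: DROP (t<24-4); WM=24
i=16 t=25 v=9: → [2,31); WM=24
i=17 t=27 v=8: → [2,33); WM=26
i=18 t=25 v=3: → [2,33); WM=26
i=19 t=33 v=2: → [33,39); WM=32
i=20 t=35 v=8: → [33,41); WM=34
i=21 t=28 v=9: DROP (t<34-4); WM=34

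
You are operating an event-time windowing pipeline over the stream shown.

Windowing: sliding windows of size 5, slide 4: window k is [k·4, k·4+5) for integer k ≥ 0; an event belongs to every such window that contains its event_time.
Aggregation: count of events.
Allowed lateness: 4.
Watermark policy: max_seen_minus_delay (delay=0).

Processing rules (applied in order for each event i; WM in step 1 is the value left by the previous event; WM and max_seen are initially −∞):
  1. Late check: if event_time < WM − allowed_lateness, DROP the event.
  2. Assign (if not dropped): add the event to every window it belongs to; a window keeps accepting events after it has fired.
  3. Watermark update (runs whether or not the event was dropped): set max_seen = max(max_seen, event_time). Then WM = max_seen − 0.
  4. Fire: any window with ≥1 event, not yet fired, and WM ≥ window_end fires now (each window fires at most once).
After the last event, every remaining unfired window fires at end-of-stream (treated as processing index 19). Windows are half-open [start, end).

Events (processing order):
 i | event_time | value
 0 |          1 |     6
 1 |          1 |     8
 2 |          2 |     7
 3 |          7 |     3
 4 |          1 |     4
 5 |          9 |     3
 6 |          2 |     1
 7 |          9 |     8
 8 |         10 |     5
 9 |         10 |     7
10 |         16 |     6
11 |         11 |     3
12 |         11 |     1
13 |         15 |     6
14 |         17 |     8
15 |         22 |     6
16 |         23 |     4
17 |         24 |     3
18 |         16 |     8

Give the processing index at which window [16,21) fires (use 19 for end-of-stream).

15

i=0 t=1 v=6: → [0,5); WM=1
i=1 t=1 v=8: → [0,5); WM=1
i=2 t=2 v=7: → [0,5); WM=2
i=3 t=7 v=3: → [4,9); WM=7; [0,5) fires=3
i=4 t=1 v=4: DROP (t<7-4); WM=7
i=5 t=9 v=3: → [8,13); WM=9; [4,9) fires=1
i=6 t=2 v=1: DROP (t<9-4); WM=9
i=7 t=9 v=8: → [8,13); WM=9
i=8 t=10 v=5: → [8,13); WM=10
i=9 t=10 v=7: → [8,13); WM=10
i=10 t=16 v=6: → [16,21),[12,17); WM=16; [8,13) fires=4
i=11 t=11 v=3: DROP (t<16-4); WM=16
i=12 t=11 v=1: DROP (t<16-4); WM=16
i=13 t=15 v=6: → [12,17); WM=16
i=14 t=17 v=8: → [16,21); WM=17; [12,17) fires=2
i=15 t=22 v=6: → [20,25); WM=22; [16,21) fires=2
i=16 t=23 v=4: → [20,25); WM=23
i=17 t=24 v=3: → [24,29),[20,25); WM=24
i=18 t=16 v=8: DROP (t<24-4); WM=24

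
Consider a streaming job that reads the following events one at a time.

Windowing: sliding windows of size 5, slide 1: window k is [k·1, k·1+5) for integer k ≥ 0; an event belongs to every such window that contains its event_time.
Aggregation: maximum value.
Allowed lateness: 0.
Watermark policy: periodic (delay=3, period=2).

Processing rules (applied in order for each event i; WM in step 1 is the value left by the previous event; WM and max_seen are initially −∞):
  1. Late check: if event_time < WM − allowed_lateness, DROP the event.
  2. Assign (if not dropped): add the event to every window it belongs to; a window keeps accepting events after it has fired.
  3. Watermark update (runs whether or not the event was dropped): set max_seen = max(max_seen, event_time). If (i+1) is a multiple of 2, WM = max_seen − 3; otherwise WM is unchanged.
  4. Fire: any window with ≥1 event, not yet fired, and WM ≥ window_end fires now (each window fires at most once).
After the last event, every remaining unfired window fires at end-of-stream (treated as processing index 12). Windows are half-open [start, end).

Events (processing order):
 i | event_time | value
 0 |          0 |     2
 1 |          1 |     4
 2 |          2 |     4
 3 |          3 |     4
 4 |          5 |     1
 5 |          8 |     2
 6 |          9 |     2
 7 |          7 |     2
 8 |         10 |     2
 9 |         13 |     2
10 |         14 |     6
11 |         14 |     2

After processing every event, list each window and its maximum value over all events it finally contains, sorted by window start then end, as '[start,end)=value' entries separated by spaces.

i=0 t=0 v=2: → [0,5); WM=−∞
i=1 t=1 v=4: → [1,6),[0,5); WM=-2
i=2 t=2 v=4: → [2,7),[1,6),[0,5); WM=-2
i=3 t=3 v=4: → [3,8),[2,7),[1,6),[0,5); WM=0
i=4 t=5 v=1: → [5,10),[4,9),[3,8),[2,7),[1,6); WM=0
i=5 t=8 v=2: → [8,13),[7,12),[6,11),[5,10),[4,9); WM=5; [0,5) fires=4
i=6 t=9 v=2: → [9,14),[8,13),[7,12),[6,11),[5,10); WM=5
i=7 t=7 v=2: → [7,12),[6,11),[5,10),[4,9),[3,8); WM=6; [1,6) fires=4
i=8 t=10 v=2: → [10,15),[9,14),[8,13),[7,12),[6,11); WM=6
i=9 t=13 v=2: → [13,18),[12,17),[11,16),[10,15),[9,14); WM=10; [2,7) fires=4 [3,8) fires=4 [4,9) fires=2 [5,10) fires=2
i=10 t=14 v=6: → [14,19),[13,18),[12,17),[11,16),[10,15); WM=10
i=11 t=14 v=2: → [14,19),[13,18),[12,17),[11,16),[10,15); WM=11; [6,11) fires=2

[0,5)=4 [1,6)=4 [2,7)=4 [3,8)=4 [4,9)=2 [5,10)=2 [6,11)=2 [7,12)=2 [8,13)=2 [9,14)=2 [10,15)=6 [11,16)=6 [12,17)=6 [13,18)=6 [14,19)=6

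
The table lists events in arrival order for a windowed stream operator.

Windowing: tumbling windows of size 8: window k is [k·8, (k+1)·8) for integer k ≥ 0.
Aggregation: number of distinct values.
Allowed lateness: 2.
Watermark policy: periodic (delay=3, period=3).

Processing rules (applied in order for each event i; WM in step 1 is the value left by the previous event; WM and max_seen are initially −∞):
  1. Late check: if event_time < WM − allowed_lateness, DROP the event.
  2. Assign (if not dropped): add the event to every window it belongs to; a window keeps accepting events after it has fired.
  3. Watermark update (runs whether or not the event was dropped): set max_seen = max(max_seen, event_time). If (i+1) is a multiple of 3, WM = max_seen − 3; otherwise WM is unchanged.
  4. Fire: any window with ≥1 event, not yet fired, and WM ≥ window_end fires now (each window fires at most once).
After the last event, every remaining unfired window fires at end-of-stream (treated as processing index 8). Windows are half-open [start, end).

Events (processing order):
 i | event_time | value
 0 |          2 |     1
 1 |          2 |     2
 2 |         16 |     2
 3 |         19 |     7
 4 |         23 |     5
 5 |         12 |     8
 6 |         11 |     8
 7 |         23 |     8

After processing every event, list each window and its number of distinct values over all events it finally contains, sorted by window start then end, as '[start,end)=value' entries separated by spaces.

[0,8)=2 [8,16)=1 [16,24)=4

i=0 t=2 v=1: → [0,8); WM=−∞
i=1 t=2 v=2: → [0,8); WM=−∞
i=2 t=16 v=2: → [16,24); WM=13; [0,8) fires=2
i=3 t=19 v=7: → [16,24); WM=13
i=4 t=23 v=5: → [16,24); WM=13
i=5 t=12 v=8: → [8,16); WM=20; [8,16) fires=1
i=6 t=11 v=8: DROP (t<20-2); WM=20
i=7 t=23 v=8: → [16,24); WM=20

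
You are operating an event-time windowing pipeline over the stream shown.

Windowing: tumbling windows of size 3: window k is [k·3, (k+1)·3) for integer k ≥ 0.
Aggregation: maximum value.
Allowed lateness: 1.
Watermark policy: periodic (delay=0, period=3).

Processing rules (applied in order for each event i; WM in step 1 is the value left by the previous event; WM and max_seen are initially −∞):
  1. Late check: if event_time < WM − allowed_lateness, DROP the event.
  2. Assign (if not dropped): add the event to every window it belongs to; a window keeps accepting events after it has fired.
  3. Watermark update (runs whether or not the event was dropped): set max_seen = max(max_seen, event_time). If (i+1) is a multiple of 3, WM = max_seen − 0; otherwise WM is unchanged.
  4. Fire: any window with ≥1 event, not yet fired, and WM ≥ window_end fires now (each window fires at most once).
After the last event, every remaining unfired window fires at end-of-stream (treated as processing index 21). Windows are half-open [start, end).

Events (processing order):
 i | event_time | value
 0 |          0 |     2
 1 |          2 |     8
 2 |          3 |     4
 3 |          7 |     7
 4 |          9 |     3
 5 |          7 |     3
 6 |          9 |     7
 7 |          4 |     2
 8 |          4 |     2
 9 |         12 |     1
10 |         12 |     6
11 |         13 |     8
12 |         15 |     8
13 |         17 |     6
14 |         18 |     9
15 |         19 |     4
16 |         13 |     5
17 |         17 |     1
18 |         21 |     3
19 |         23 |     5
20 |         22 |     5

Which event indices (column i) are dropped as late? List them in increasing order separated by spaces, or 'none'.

i=0 t=0 v=2: → [0,3); WM=−∞
i=1 t=2 v=8: → [0,3); WM=−∞
i=2 t=3 v=4: → [3,6); WM=3; [0,3) fires=8
i=3 t=7 v=7: → [6,9); WM=3
i=4 t=9 v=3: → [9,12); WM=3
i=5 t=7 v=3: → [6,9); WM=9; [3,6) fires=4 [6,9) fires=7
i=6 t=9 v=7: → [9,12); WM=9
i=7 t=4 v=2: DROP (t<9-1); WM=9
i=8 t=4 v=2: DROP (t<9-1); WM=9
i=9 t=12 v=1: → [12,15); WM=9
i=10 t=12 v=6: → [12,15); WM=9
i=11 t=13 v=8: → [12,15); WM=13; [9,12) fires=7
i=12 t=15 v=8: → [15,18); WM=13
i=13 t=17 v=6: → [15,18); WM=13
i=14 t=18 v=9: → [18,21); WM=18; [12,15) fires=8 [15,18) fires=8
i=15 t=19 v=4: → [18,21); WM=18
i=16 t=13 v=5: DROP (t<18-1); WM=18
i=17 t=17 v=1: → [15,18); WM=19
i=18 t=21 v=3: → [21,24); WM=19
i=19 t=23 v=5: → [21,24); WM=19
i=20 t=22 v=5: → [21,24); WM=23; [18,21) fires=9

7 8 16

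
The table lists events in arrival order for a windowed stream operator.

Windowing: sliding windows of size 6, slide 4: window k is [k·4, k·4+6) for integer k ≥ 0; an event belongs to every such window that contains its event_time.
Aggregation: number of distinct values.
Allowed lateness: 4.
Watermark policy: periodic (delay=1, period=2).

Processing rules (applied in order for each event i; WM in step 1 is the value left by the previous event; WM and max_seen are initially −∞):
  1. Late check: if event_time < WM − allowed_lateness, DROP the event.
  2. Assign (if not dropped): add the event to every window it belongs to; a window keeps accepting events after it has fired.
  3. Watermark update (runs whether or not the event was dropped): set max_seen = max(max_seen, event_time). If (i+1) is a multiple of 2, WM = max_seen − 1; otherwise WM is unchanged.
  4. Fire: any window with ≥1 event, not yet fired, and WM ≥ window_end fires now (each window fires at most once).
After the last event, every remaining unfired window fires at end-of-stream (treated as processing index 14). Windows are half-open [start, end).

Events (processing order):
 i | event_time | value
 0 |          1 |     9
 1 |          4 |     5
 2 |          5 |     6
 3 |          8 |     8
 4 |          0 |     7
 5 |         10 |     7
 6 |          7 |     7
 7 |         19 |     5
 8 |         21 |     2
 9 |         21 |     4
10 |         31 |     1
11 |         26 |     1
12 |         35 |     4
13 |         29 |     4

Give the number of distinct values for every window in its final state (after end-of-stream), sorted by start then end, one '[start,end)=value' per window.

i=0 t=1 v=9: → [0,6); WM=−∞
i=1 t=4 v=5: → [4,10),[0,6); WM=3
i=2 t=5 v=6: → [4,10),[0,6); WM=3
i=3 t=8 v=8: → [8,14),[4,10); WM=7; [0,6) fires=3
i=4 t=0 v=7: DROP (t<7-4); WM=7
i=5 t=10 v=7: → [8,14); WM=9
i=6 t=7 v=7: → [4,10); WM=9
i=7 t=19 v=5: → [16,22); WM=18; [4,10) fires=4 [8,14) fires=2
i=8 t=21 v=2: → [20,26),[16,22); WM=18
i=9 t=21 v=4: → [20,26),[16,22); WM=20
i=10 t=31 v=1: → [28,34); WM=20
i=11 t=26 v=1: → [24,30); WM=30; [16,22) fires=3 [20,26) fires=2 [24,30) fires=1
i=12 t=35 v=4: → [32,38); WM=30
i=13 t=29 v=4: → [28,34),[24,30); WM=34; [28,34) fires=2

[0,6)=3 [4,10)=4 [8,14)=2 [16,22)=3 [20,26)=2 [24,30)=2 [28,34)=2 [32,38)=1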